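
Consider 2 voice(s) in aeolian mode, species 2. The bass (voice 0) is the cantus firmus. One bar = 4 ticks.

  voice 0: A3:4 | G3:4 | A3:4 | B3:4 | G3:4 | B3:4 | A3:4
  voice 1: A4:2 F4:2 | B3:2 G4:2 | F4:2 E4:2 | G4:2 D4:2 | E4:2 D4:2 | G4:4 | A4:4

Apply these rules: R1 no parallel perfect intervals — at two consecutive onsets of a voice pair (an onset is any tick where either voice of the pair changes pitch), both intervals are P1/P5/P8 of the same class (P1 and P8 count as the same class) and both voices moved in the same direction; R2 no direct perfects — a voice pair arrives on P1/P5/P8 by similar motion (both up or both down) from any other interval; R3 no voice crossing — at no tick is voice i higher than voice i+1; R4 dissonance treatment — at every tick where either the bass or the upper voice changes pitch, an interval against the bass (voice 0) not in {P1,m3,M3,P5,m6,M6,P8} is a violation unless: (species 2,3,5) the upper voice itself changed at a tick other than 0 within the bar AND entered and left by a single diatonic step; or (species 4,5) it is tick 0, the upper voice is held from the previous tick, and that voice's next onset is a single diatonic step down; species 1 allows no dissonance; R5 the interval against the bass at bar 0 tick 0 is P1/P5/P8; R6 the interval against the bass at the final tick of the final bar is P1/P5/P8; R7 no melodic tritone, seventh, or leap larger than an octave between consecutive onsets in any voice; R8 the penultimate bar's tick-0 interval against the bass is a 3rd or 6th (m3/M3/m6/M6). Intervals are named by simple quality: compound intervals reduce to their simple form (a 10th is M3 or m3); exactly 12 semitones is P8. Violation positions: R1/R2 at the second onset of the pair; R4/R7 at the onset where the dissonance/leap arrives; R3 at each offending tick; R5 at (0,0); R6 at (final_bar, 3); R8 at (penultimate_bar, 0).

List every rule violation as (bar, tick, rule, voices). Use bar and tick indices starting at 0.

(1, 0, R7, (1,))

bar 0: v0=A3 v1=A4 downbeat P8
bar 1: v0=G3 v1=B3 downbeat M3
bar 2: v0=A3 v1=F4 downbeat m6
bar 3: v0=B3 v1=G4 downbeat m6
bar 4: v0=G3 v1=E4 downbeat M6
bar 5: v0=B3 v1=G4 downbeat m6
bar 6: v0=A3 v1=A4 downbeat P8
  -> R7 @ bar 1 tick 0 v(1,): F4->B3 leap 6st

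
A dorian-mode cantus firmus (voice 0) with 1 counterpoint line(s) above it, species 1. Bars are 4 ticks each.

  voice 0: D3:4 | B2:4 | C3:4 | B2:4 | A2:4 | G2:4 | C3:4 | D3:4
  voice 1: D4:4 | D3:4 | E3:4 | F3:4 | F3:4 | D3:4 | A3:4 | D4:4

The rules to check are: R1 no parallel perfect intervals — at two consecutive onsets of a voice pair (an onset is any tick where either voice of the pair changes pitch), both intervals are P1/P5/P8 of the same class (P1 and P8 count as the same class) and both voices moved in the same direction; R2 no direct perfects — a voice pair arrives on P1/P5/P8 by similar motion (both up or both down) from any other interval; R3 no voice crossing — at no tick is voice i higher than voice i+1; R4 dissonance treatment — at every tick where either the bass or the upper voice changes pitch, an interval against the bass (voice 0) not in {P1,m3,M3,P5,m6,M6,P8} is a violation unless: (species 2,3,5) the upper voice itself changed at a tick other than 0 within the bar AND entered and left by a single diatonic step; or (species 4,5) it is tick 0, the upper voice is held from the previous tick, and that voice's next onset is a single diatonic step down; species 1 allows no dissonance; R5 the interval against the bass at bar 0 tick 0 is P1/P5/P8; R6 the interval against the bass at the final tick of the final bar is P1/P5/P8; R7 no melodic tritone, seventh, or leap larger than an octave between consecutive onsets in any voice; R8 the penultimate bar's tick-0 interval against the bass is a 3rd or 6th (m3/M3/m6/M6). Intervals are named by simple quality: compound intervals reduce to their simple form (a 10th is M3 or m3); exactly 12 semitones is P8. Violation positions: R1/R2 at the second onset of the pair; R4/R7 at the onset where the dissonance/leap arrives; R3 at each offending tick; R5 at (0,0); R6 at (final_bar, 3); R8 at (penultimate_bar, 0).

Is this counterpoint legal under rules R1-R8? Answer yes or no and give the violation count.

No (3 violations)

bar 0: v0=D3 v1=D4 (P8)
bar 1: v0=B2 v1=D3 (m3)
bar 2: v0=C3 v1=E3 (M3)
bar 3: v0=B2 v1=F3 (TT)
bar 4: v0=A2 v1=F3 (m6)
bar 5: v0=G2 v1=D3 (P5)
bar 6: v0=C3 v1=A3 (M6)
bar 7: v0=D3 v1=D4 (P8)
  R4 @ bar3.0: B2/F3 TT untreated
  R2 @ bar5.0: A2/F3 m6 -> G2/D3 P5 similar
  R2 @ bar7.0: C3/A3 M6 -> D3/D4 P8 similar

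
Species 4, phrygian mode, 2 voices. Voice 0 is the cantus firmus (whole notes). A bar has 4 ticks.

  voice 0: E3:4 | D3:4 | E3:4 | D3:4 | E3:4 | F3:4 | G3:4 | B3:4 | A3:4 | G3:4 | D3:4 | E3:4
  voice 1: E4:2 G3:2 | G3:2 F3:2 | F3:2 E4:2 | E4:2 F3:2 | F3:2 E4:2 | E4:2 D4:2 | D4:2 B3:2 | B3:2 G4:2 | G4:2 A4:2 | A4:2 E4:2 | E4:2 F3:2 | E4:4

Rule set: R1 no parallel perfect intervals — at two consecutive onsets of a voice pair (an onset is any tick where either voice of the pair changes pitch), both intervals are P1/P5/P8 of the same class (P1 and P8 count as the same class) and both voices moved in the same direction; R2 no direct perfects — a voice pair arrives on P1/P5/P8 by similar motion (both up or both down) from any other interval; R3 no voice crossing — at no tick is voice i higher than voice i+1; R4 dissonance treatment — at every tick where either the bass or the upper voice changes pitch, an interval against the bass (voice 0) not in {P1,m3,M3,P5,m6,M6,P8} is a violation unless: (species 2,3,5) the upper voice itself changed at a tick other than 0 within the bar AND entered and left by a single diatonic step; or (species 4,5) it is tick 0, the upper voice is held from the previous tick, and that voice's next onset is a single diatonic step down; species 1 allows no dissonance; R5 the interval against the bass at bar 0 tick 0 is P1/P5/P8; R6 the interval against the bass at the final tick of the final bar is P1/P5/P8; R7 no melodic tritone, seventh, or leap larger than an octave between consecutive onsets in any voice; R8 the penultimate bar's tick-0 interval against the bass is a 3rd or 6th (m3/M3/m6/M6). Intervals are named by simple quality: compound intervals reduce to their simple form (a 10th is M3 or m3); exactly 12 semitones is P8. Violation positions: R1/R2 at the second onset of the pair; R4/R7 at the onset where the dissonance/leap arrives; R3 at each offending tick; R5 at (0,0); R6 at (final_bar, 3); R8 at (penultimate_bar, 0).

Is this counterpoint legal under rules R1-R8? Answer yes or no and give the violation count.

No (13 violations)

bar 0: v0=E3 v1=E4 (P8)
bar 1: v0=D3 v1=G3 (P4)
bar 2: v0=E3 v1=F3 (m2)
bar 3: v0=D3 v1=E4 (M2)
bar 4: v0=E3 v1=F3 (m2)
bar 5: v0=F3 v1=E4 (M7)
bar 6: v0=G3 v1=D4 (P5)
bar 7: v0=B3 v1=B3 (P1)
bar 8: v0=A3 v1=G4 (m7)
bar 9: v0=G3 v1=A4 (M2)
bar 10: v0=D3 v1=E4 (M2)
bar 11: v0=E3 v1=E4 (P8)
  R4 @ bar2.0: E3/F3 m2 untreated
  R7 @ bar2.2: F3->E4 leap 11st
  R4 @ bar3.0: D3/E4 M2 untreated
  R7 @ bar3.2: E4->F3 leap 11st
  R4 @ bar4.0: E3/F3 m2 untreated
  R7 @ bar4.2: F3->E4 leap 11st
  R4 @ bar8.0: A3/G4 m7 untreated
  R4 @ bar9.0: G3/A4 M2 untreated
  R4 @ bar10.0: D3/E4 M2 untreated
  R8 @ bar10.0: penult M2 not 3rd/6th
  R7 @ bar10.2: E4->F3 leap 11st
  R2 @ bar11.0: D3/F3 m3 -> E3/E4 P8 similar
  R7 @ bar11.0: F3->E4 leap 11st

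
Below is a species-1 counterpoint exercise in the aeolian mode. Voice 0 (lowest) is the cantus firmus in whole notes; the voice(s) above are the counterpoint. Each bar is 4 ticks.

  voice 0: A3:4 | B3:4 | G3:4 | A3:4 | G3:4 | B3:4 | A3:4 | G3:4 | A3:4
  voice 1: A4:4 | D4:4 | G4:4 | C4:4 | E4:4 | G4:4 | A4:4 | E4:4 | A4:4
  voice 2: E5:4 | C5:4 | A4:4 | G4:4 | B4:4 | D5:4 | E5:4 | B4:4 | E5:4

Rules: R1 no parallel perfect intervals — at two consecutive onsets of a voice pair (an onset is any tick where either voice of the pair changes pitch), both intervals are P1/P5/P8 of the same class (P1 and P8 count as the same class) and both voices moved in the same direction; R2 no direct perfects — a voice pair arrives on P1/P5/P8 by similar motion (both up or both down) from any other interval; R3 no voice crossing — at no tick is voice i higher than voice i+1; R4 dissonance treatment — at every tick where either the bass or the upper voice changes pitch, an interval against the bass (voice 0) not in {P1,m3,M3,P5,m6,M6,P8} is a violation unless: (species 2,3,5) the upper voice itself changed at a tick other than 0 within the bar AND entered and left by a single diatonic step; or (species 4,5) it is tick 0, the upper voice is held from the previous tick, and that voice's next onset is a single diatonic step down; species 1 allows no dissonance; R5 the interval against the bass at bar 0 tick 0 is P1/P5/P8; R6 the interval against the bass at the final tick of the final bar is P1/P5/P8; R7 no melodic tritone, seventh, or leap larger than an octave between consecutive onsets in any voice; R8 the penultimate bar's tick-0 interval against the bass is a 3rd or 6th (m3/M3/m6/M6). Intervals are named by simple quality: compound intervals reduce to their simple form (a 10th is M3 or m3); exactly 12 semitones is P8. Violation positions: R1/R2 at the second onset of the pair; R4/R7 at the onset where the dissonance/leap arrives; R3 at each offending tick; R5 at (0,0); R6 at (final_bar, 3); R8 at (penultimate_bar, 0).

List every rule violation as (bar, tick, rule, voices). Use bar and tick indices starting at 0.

(1, 0, R4, (0, 2))
(2, 0, R4, (0, 2))
(3, 0, R2, (1, 2))
(3, 0, R4, (0, 2))
(4, 0, R1, (1, 2))
(5, 0, R1, (1, 2))
(6, 0, R1, (1, 2))
(7, 0, R1, (1, 2))
(8, 0, R1, (1, 2))
(8, 0, R2, (0, 1))
(8, 0, R2, (0, 2))

bar 0: v0=A3 v1=A4 v2=E5 downbeat P5
bar 1: v0=B3 v1=D4 v2=C5 downbeat m2
bar 2: v0=G3 v1=G4 v2=A4 downbeat M2
bar 3: v0=A3 v1=C4 v2=G4 downbeat m7
bar 4: v0=G3 v1=E4 v2=B4 downbeat M3
bar 5: v0=B3 v1=G4 v2=D5 downbeat m3
bar 6: v0=A3 v1=A4 v2=E5 downbeat P5
bar 7: v0=G3 v1=E4 v2=B4 downbeat M3
bar 8: v0=A3 v1=A4 v2=E5 downbeat P5
  -> R4 @ bar 1 tick 0 v(0, 2): B3/C5 m2 untreated
  -> R4 @ bar 2 tick 0 v(0, 2): G3/A4 M2 untreated
  -> R2 @ bar 3 tick 0 v(1, 2): G4/A4 M2 -> C4/G4 P5 similar
  -> R4 @ bar 3 tick 0 v(0, 2): A3/G4 m7 untreated
  -> R1 @ bar 4 tick 0 v(1, 2): C4/G4 P5 -> E4/B4 P5 similar
  -> R1 @ bar 5 tick 0 v(1, 2): E4/B4 P5 -> G4/D5 P5 similar
  -> R1 @ bar 6 tick 0 v(1, 2): G4/D5 P5 -> A4/E5 P5 similar
  -> R1 @ bar 7 tick 0 v(1, 2): A4/E5 P5 -> E4/B4 P5 similar
  -> R1 @ bar 8 tick 0 v(1, 2): E4/B4 P5 -> A4/E5 P5 similar
  -> R2 @ bar 8 tick 0 v(0, 1): G3/E4 M6 -> A3/A4 P8 similar
  -> R2 @ bar 8 tick 0 v(0, 2): G3/B4 M3 -> A3/E5 P5 similar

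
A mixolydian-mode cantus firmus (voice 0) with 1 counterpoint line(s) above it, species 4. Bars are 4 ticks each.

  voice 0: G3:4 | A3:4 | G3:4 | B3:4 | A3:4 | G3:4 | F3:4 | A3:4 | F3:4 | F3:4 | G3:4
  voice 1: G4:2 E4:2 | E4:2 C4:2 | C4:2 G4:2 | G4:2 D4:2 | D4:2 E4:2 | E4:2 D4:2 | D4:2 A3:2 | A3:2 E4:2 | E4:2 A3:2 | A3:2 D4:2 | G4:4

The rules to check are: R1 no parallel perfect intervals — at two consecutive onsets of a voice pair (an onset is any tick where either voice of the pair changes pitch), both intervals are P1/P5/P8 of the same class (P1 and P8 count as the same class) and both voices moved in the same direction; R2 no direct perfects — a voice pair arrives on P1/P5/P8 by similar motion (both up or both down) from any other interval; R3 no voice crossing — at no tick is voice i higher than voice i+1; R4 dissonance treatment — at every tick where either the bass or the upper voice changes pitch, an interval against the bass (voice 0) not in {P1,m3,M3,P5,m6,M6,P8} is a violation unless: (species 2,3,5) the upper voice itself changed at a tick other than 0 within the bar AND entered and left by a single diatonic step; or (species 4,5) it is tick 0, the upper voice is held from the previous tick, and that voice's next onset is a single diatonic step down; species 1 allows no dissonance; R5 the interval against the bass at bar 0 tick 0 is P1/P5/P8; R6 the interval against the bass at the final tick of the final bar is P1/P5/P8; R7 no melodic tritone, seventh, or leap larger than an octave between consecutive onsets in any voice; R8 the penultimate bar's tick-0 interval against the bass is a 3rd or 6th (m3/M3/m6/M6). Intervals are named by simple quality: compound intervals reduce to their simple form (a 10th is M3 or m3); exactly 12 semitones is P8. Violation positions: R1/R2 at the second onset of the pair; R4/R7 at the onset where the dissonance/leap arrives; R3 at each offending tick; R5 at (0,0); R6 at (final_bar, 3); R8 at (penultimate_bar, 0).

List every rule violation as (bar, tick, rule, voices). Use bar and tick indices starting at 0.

bar 0: v0=G3 v1=G4 downbeat P8
bar 1: v0=A3 v1=E4 downbeat P5
bar 2: v0=G3 v1=C4 downbeat P4
bar 3: v0=B3 v1=G4 downbeat m6
bar 4: v0=A3 v1=D4 downbeat P4
bar 5: v0=G3 v1=E4 downbeat M6
bar 6: v0=F3 v1=D4 downbeat M6
bar 7: v0=A3 v1=A3 downbeat P1
bar 8: v0=F3 v1=E4 downbeat M7
bar 9: v0=F3 v1=A3 downbeat M3
bar 10: v0=G3 v1=G4 downbeat P8
  -> R4 @ bar 2 tick 0 v(0, 1): G3/C4 P4 untreated
  -> R4 @ bar 4 tick 0 v(0, 1): A3/D4 P4 untreated
  -> R4 @ bar 8 tick 0 v(0, 1): F3/E4 M7 untreated
  -> R2 @ bar 10 tick 0 v(0, 1): F3/D4 M6 -> G3/G4 P8 similar

(2, 0, R4, (0, 1))
(4, 0, R4, (0, 1))
(8, 0, R4, (0, 1))
(10, 0, R2, (0, 1))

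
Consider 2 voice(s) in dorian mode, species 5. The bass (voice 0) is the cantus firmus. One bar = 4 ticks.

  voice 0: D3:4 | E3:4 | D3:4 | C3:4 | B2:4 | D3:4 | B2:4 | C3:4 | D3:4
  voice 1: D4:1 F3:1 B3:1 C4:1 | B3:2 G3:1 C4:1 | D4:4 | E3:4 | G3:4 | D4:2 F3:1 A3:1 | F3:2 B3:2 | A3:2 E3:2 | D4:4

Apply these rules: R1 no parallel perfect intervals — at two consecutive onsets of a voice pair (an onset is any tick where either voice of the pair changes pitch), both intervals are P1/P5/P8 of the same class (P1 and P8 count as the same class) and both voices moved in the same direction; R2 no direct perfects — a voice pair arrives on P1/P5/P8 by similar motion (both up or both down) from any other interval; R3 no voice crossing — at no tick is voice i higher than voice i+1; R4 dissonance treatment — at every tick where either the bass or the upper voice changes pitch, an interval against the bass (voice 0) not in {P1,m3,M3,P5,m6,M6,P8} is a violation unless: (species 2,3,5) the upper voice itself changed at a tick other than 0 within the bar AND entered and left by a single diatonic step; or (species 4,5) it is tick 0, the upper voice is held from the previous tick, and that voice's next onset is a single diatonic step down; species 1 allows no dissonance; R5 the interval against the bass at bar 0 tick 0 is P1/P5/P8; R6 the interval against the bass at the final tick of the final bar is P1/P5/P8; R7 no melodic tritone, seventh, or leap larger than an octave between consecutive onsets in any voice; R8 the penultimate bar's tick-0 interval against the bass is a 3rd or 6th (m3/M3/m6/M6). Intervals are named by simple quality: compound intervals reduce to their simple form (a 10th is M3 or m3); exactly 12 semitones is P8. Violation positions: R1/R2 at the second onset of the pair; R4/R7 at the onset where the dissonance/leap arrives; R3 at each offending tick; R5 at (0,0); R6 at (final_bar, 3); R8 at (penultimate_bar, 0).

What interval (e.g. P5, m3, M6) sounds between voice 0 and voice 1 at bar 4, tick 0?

voice 0=B2 voice 1=G3 -> m6

m6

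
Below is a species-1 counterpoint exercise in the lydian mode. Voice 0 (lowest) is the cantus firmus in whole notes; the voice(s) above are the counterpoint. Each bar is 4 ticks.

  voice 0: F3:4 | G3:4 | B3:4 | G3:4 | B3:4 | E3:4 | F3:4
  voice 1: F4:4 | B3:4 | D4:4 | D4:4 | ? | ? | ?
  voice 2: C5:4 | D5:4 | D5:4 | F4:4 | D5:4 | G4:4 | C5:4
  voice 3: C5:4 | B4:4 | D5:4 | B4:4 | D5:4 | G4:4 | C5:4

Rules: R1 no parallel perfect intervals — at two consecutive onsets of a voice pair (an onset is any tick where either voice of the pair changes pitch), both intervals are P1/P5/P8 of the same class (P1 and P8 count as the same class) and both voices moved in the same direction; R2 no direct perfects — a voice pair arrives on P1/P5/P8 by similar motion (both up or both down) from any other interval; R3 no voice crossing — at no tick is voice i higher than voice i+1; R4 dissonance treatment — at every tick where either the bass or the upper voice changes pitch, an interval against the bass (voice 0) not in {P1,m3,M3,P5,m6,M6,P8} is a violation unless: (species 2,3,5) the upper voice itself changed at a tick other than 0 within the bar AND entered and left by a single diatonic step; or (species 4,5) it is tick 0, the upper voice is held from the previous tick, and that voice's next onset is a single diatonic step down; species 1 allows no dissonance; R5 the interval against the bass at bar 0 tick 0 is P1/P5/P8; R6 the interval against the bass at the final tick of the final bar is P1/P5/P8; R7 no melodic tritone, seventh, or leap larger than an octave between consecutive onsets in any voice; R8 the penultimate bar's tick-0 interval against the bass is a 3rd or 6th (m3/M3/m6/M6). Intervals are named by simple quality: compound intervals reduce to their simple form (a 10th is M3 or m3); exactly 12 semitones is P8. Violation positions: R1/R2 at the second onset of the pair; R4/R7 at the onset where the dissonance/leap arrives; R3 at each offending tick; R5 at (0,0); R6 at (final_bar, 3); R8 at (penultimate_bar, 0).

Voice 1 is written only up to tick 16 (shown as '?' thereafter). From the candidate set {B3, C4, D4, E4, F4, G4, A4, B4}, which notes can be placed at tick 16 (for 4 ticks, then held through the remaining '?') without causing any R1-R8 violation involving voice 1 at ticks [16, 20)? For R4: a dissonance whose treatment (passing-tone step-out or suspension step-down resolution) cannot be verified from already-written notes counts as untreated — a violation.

{B3, D4}

B3: legal
C4: violates R4
D4: legal
E4: violates R4
F4: violates R4
G4: violates R2
A4: violates R4
B4: violates R2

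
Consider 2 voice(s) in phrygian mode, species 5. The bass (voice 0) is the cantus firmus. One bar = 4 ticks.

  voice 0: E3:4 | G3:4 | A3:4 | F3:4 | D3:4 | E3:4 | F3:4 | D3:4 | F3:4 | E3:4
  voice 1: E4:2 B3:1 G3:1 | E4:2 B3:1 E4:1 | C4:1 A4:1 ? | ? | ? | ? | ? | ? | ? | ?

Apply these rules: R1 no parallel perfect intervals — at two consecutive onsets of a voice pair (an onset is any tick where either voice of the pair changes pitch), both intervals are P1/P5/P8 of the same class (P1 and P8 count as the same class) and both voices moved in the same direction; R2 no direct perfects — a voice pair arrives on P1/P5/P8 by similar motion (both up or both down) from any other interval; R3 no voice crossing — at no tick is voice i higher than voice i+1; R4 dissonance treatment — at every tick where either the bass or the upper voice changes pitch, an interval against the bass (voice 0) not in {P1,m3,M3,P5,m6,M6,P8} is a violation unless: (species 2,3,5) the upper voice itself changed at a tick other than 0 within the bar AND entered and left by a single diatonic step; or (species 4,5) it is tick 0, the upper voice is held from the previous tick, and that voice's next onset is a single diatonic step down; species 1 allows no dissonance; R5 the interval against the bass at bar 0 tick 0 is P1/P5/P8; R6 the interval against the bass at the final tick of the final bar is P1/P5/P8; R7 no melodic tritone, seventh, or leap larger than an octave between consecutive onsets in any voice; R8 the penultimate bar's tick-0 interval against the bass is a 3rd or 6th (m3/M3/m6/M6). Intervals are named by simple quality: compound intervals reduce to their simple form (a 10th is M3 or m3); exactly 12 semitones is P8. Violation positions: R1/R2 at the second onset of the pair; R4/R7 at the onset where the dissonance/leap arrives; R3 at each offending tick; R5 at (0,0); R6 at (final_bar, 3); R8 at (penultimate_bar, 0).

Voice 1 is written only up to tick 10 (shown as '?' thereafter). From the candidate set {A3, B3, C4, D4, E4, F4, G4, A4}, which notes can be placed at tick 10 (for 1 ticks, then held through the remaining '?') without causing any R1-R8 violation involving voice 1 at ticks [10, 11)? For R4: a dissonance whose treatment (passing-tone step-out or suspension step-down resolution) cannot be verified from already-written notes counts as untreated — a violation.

A3: legal
B3: violates R4,R7
C4: legal
D4: violates R4
E4: legal
F4: legal
G4: violates R4
A4: legal

{A3, A4, C4, E4, F4}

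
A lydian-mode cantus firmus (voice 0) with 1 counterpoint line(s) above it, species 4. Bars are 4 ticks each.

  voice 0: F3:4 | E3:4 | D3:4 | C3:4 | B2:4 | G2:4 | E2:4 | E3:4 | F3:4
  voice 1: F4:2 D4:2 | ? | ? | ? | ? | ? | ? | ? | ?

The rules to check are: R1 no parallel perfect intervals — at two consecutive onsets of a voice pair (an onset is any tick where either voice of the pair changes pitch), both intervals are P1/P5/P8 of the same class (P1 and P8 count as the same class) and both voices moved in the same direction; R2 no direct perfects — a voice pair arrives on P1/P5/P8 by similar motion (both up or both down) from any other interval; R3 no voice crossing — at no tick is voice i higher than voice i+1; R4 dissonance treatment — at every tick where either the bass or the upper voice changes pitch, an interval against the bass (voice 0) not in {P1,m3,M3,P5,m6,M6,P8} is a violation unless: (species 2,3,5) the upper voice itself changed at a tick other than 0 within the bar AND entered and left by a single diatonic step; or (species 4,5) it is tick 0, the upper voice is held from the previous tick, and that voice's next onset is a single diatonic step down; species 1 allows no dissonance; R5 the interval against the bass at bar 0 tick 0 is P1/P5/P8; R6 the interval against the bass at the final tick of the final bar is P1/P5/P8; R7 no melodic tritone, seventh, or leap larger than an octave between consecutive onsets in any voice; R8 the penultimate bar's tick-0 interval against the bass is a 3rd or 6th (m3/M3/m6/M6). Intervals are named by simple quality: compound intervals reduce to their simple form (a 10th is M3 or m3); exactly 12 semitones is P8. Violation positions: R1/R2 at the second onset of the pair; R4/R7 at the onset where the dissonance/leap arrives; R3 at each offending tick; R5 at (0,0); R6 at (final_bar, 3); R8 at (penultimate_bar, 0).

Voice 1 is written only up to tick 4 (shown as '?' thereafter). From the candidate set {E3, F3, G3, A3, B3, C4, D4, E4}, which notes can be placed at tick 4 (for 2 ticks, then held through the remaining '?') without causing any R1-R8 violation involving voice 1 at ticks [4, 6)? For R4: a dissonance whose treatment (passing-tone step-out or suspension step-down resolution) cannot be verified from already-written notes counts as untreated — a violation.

E3: violates R2,R7
F3: violates R4
G3: legal
A3: violates R4
B3: violates R2
C4: legal
D4: violates R4
E4: legal

{C4, E4, G3}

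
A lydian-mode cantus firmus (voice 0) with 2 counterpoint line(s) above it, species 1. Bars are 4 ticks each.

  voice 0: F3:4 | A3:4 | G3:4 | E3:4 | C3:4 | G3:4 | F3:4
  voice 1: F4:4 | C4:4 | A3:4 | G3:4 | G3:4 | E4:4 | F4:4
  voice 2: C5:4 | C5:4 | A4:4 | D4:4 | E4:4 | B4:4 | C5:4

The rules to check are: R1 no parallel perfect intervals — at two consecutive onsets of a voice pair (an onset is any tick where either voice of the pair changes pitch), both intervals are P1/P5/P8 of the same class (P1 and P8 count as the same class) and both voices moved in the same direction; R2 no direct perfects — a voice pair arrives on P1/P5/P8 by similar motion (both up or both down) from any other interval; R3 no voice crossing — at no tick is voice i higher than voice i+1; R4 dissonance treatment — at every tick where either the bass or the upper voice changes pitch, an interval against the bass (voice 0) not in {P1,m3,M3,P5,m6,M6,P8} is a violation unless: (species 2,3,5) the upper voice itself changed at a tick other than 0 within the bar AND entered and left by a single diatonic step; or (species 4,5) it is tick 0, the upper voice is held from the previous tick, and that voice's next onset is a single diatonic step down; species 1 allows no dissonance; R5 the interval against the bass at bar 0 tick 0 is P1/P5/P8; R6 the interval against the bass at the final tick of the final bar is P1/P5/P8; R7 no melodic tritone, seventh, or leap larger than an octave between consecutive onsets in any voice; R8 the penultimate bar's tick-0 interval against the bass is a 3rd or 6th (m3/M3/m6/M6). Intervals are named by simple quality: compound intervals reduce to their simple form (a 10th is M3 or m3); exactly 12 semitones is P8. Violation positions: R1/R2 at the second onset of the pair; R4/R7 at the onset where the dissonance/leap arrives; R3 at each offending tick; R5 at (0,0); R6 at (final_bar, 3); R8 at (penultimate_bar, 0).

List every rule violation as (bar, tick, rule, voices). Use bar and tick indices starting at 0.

bar 0: v0=F3 v1=F4 v2=C5 downbeat P5
bar 1: v0=A3 v1=C4 v2=C5 downbeat m3
bar 2: v0=G3 v1=A3 v2=A4 downbeat M2
bar 3: v0=E3 v1=G3 v2=D4 downbeat m7
bar 4: v0=C3 v1=G3 v2=E4 downbeat M3
bar 5: v0=G3 v1=E4 v2=B4 downbeat M3
bar 6: v0=F3 v1=F4 v2=C5 downbeat P5
  -> R1 @ bar 2 tick 0 v(1, 2): C4/C5 P8 -> A3/A4 P8 similar
  -> R4 @ bar 2 tick 0 v(0, 1): G3/A3 M2 untreated
  -> R4 @ bar 2 tick 0 v(0, 2): G3/A4 M2 untreated
  -> R2 @ bar 3 tick 0 v(1, 2): A3/A4 P8 -> G3/D4 P5 similar
  -> R4 @ bar 3 tick 0 v(0, 2): E3/D4 m7 untreated
  -> R2 @ bar 5 tick 0 v(1, 2): G3/E4 M6 -> E4/B4 P5 similar
  -> R1 @ bar 6 tick 0 v(1, 2): E4/B4 P5 -> F4/C5 P5 similar

(2, 0, R1, (1, 2))
(2, 0, R4, (0, 1))
(2, 0, R4, (0, 2))
(3, 0, R2, (1, 2))
(3, 0, R4, (0, 2))
(5, 0, R2, (1, 2))
(6, 0, R1, (1, 2))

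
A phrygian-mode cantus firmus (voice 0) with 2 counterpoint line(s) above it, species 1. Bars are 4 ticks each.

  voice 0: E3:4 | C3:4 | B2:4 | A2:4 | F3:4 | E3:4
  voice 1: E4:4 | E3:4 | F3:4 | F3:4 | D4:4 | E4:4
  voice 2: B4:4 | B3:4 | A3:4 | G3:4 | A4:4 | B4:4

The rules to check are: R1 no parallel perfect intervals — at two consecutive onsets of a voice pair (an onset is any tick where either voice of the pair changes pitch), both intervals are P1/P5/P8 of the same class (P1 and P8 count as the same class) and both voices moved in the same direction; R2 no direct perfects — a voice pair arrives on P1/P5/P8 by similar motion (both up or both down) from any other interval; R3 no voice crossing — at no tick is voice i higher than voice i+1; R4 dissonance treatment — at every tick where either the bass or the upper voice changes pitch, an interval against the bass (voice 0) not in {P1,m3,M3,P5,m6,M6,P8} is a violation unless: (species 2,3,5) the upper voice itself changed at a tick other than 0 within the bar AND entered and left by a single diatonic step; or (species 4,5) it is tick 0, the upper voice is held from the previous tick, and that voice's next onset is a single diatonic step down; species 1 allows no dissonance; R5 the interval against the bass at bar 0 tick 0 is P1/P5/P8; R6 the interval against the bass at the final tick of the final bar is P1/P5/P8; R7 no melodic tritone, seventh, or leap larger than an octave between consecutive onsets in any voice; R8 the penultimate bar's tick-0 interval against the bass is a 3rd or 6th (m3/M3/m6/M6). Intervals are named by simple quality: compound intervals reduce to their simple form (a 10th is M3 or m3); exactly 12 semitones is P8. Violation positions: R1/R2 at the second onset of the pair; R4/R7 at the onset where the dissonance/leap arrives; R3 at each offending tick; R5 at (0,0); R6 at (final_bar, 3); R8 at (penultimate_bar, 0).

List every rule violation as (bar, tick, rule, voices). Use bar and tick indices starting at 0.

(1, 0, R1, (1, 2))
(1, 0, R4, (0, 2))
(2, 0, R4, (0, 1))
(2, 0, R4, (0, 2))
(3, 0, R4, (0, 2))
(4, 0, R2, (1, 2))
(4, 0, R7, (2,))
(5, 0, R1, (1, 2))

bar 0: v0=E3 v1=E4 v2=B4 downbeat P5
bar 1: v0=C3 v1=E3 v2=B3 downbeat M7
bar 2: v0=B2 v1=F3 v2=A3 downbeat m7
bar 3: v0=A2 v1=F3 v2=G3 downbeat m7
bar 4: v0=F3 v1=D4 v2=A4 downbeat M3
bar 5: v0=E3 v1=E4 v2=B4 downbeat P5
  -> R1 @ bar 1 tick 0 v(1, 2): E4/B4 P5 -> E3/B3 P5 similar
  -> R4 @ bar 1 tick 0 v(0, 2): C3/B3 M7 untreated
  -> R4 @ bar 2 tick 0 v(0, 1): B2/F3 TT untreated
  -> R4 @ bar 2 tick 0 v(0, 2): B2/A3 m7 untreated
  -> R4 @ bar 3 tick 0 v(0, 2): A2/G3 m7 untreated
  -> R2 @ bar 4 tick 0 v(1, 2): F3/G3 M2 -> D4/A4 P5 similar
  -> R7 @ bar 4 tick 0 v(2,): G3->A4 leap 14st
  -> R1 @ bar 5 tick 0 v(1, 2): D4/A4 P5 -> E4/B4 P5 similar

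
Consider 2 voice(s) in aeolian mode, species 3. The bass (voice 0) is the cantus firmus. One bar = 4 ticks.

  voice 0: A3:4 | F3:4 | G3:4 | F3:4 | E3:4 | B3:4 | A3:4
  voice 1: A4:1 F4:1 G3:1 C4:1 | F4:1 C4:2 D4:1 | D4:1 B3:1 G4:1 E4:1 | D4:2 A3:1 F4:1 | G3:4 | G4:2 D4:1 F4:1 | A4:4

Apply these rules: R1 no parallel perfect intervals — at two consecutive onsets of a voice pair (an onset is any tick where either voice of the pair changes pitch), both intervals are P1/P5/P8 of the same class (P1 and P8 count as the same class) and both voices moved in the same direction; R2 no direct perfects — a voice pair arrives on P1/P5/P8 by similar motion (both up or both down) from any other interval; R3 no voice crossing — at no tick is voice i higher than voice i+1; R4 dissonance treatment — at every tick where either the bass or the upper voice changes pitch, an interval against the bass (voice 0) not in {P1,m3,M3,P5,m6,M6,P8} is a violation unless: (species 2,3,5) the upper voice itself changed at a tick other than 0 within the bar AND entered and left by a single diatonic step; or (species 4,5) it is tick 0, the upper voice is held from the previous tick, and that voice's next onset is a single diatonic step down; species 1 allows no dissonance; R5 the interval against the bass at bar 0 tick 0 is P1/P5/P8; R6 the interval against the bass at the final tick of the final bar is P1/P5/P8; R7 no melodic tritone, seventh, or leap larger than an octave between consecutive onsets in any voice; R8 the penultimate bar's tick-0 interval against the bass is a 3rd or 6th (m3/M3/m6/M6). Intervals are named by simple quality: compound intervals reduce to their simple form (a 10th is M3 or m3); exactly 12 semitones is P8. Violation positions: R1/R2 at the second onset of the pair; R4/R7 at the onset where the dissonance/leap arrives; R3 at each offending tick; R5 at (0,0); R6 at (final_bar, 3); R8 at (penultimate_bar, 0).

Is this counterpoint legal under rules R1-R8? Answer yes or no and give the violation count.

No (5 violations)

bar 0: v0=A3 v1=A4 (P8)
bar 1: v0=F3 v1=F4 (P8)
bar 2: v0=G3 v1=D4 (P5)
bar 3: v0=F3 v1=D4 (M6)
bar 4: v0=E3 v1=G3 (m3)
bar 5: v0=B3 v1=G4 (m6)
bar 6: v0=A3 v1=A4 (P8)
  R3 @ bar0.2: A3 above G3
  R4 @ bar0.2: A3/G3 M2 untreated
  R7 @ bar0.2: F4->G3 leap 10st
  R7 @ bar4.0: F4->G3 leap 10st
  R4 @ bar5.3: B3/F4 TT untreated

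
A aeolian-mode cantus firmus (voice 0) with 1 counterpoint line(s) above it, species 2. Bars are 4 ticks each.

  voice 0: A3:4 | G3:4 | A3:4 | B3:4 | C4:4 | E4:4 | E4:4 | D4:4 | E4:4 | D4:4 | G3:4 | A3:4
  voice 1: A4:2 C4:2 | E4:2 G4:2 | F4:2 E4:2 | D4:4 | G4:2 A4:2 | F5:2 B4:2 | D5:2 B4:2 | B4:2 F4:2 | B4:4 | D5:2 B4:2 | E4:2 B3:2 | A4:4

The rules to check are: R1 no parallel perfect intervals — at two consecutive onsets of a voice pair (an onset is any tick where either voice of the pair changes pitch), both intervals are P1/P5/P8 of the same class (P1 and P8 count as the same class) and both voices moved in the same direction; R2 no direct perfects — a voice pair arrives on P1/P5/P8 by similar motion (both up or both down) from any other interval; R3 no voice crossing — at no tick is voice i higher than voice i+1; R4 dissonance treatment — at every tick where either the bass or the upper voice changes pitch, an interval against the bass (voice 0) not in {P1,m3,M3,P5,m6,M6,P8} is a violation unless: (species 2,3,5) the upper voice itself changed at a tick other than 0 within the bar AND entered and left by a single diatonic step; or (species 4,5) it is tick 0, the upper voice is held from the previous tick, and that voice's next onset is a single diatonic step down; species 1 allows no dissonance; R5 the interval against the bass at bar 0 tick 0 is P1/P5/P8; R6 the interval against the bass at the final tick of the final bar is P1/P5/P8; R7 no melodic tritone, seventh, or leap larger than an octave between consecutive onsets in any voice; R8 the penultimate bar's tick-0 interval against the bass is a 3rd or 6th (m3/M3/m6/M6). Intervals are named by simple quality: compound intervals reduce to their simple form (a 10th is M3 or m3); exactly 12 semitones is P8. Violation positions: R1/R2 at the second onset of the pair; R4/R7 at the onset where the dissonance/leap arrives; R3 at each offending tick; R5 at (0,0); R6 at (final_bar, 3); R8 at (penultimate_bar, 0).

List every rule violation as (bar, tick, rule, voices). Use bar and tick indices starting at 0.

(4, 0, R2, (0, 1))
(5, 0, R4, (0, 1))
(5, 2, R7, (1,))
(6, 0, R4, (0, 1))
(7, 2, R7, (1,))
(8, 0, R2, (0, 1))
(8, 0, R7, (1,))
(11, 0, R2, (0, 1))
(11, 0, R7, (1,))

bar 0: v0=A3 v1=A4 downbeat P8
bar 1: v0=G3 v1=E4 downbeat M6
bar 2: v0=A3 v1=F4 downbeat m6
bar 3: v0=B3 v1=D4 downbeat m3
bar 4: v0=C4 v1=G4 downbeat P5
bar 5: v0=E4 v1=F5 downbeat m2
bar 6: v0=E4 v1=D5 downbeat m7
bar 7: v0=D4 v1=B4 downbeat M6
bar 8: v0=E4 v1=B4 downbeat P5
bar 9: v0=D4 v1=D5 downbeat P8
bar 10: v0=G3 v1=E4 downbeat M6
bar 11: v0=A3 v1=A4 downbeat P8
  -> R2 @ bar 4 tick 0 v(0, 1): B3/D4 m3 -> C4/G4 P5 similar
  -> R4 @ bar 5 tick 0 v(0, 1): E4/F5 m2 untreated
  -> R7 @ bar 5 tick 2 v(1,): F5->B4 leap 6st
  -> R4 @ bar 6 tick 0 v(0, 1): E4/D5 m7 untreated
  -> R7 @ bar 7 tick 2 v(1,): B4->F4 leap 6st
  -> R2 @ bar 8 tick 0 v(0, 1): D4/F4 m3 -> E4/B4 P5 similar
  -> R7 @ bar 8 tick 0 v(1,): F4->B4 leap 6st
  -> R2 @ bar 11 tick 0 v(0, 1): G3/B3 M3 -> A3/A4 P8 similar
  -> R7 @ bar 11 tick 0 v(1,): B3->A4 leap 10st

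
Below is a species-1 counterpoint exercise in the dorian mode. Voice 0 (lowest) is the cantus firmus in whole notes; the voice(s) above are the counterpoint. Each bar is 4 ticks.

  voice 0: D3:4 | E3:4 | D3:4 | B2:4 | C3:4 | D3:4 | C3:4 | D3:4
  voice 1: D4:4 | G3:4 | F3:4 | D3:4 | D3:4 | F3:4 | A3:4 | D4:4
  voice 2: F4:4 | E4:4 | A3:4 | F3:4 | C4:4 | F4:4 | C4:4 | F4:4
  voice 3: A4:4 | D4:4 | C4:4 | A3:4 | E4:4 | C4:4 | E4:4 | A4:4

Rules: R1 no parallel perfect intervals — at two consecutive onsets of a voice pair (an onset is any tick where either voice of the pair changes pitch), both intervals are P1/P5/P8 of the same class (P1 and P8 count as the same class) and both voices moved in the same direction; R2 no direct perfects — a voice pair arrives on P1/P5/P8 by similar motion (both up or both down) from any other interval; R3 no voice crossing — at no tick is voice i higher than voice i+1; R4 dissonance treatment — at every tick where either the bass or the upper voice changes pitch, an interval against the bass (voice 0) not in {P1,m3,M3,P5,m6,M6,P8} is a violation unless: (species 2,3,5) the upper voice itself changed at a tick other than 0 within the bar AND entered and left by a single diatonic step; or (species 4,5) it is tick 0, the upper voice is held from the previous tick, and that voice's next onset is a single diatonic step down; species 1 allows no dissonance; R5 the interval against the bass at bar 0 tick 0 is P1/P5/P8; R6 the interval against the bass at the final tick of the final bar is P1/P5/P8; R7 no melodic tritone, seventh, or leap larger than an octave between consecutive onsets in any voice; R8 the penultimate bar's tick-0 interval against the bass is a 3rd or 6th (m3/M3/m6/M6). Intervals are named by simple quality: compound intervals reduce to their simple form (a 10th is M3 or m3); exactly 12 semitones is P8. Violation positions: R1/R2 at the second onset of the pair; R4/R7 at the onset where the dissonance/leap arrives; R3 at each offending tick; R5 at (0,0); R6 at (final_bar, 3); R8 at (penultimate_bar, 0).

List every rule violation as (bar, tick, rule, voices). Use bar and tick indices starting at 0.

bar 0: v0=D3 v1=D4 v2=F4 v3=A4 downbeat P5
bar 1: v0=E3 v1=G3 v2=E4 v3=D4 downbeat m7
bar 2: v0=D3 v1=F3 v2=A3 v3=C4 downbeat m7
bar 3: v0=B2 v1=D3 v2=F3 v3=A3 downbeat m7
bar 4: v0=C3 v1=D3 v2=C4 v3=E4 downbeat M3
bar 5: v0=D3 v1=F3 v2=F4 v3=C4 downbeat m7
bar 6: v0=C3 v1=A3 v2=C4 v3=E4 downbeat M3
bar 7: v0=D3 v1=D4 v2=F4 v3=A4 downbeat P5
  -> R5 @ bar 0 tick 0 v(0, 2): opens on m3
  -> R1 @ bar 1 tick 0 v(1, 3): D4/A4 P5 -> G3/D4 P5 similar
  -> R3 @ bar 1 tick 0 v(2, 3): E4 above D4
  -> R4 @ bar 1 tick 0 v(0, 3): E3/D4 m7 untreated
  -> R3 @ bar 1 tick 1 v(2, 3): E4 above D4
  -> R3 @ bar 1 tick 2 v(2, 3): E4 above D4
  -> R3 @ bar 1 tick 3 v(2, 3): E4 above D4
  -> R1 @ bar 2 tick 0 v(1, 3): G3/D4 P5 -> F3/C4 P5 similar
  -> R2 @ bar 2 tick 0 v(0, 2): E3/E4 P8 -> D3/A3 P5 similar
  -> R4 @ bar 2 tick 0 v(0, 3): D3/C4 m7 untreated
  -> R1 @ bar 3 tick 0 v(1, 3): F3/C4 P5 -> D3/A3 P5 similar
  -> R4 @ bar 3 tick 0 v(0, 2): B2/F3 TT untreated
  -> R4 @ bar 3 tick 0 v(0, 3): B2/A3 m7 untreated
  -> R2 @ bar 4 tick 0 v(0, 2): B2/F3 TT -> C3/C4 P8 similar
  -> R4 @ bar 4 tick 0 v(0, 1): C3/D3 M2 untreated
  -> R2 @ bar 5 tick 0 v(1, 2): D3/C4 m7 -> F3/F4 P8 similar
  -> R3 @ bar 5 tick 0 v(2, 3): F4 above C4
  -> R4 @ bar 5 tick 0 v(0, 3): D3/C4 m7 untreated
  -> R3 @ bar 5 tick 1 v(2, 3): F4 above C4
  -> R3 @ bar 5 tick 2 v(2, 3): F4 above C4
  -> R3 @ bar 5 tick 3 v(2, 3): F4 above C4
  -> R1 @ bar 6 tick 0 v(1, 3): F3/C4 P5 -> A3/E4 P5 similar
  -> R2 @ bar 6 tick 0 v(0, 2): D3/F4 m3 -> C3/C4 P8 similar
  -> R8 @ bar 6 tick 0 v(0, 2): penult P8 not 3rd/6th
  -> R1 @ bar 7 tick 0 v(1, 3): A3/E4 P5 -> D4/A4 P5 similar
  -> R2 @ bar 7 tick 0 v(0, 1): C3/A3 M6 -> D3/D4 P8 similar
  -> R2 @ bar 7 tick 0 v(0, 3): C3/E4 M3 -> D3/A4 P5 similar
  -> R6 @ bar 7 tick 3 v(0, 2): closes on m3

(0, 0, R5, (0, 2))
(1, 0, R1, (1, 3))
(1, 0, R3, (2, 3))
(1, 0, R4, (0, 3))
(1, 1, R3, (2, 3))
(1, 2, R3, (2, 3))
(1, 3, R3, (2, 3))
(2, 0, R1, (1, 3))
(2, 0, R2, (0, 2))
(2, 0, R4, (0, 3))
(3, 0, R1, (1, 3))
(3, 0, R4, (0, 2))
(3, 0, R4, (0, 3))
(4, 0, R2, (0, 2))
(4, 0, R4, (0, 1))
(5, 0, R2, (1, 2))
(5, 0, R3, (2, 3))
(5, 0, R4, (0, 3))
(5, 1, R3, (2, 3))
(5, 2, R3, (2, 3))
(5, 3, R3, (2, 3))
(6, 0, R1, (1, 3))
(6, 0, R2, (0, 2))
(6, 0, R8, (0, 2))
(7, 0, R1, (1, 3))
(7, 0, R2, (0, 1))
(7, 0, R2, (0, 3))
(7, 3, R6, (0, 2))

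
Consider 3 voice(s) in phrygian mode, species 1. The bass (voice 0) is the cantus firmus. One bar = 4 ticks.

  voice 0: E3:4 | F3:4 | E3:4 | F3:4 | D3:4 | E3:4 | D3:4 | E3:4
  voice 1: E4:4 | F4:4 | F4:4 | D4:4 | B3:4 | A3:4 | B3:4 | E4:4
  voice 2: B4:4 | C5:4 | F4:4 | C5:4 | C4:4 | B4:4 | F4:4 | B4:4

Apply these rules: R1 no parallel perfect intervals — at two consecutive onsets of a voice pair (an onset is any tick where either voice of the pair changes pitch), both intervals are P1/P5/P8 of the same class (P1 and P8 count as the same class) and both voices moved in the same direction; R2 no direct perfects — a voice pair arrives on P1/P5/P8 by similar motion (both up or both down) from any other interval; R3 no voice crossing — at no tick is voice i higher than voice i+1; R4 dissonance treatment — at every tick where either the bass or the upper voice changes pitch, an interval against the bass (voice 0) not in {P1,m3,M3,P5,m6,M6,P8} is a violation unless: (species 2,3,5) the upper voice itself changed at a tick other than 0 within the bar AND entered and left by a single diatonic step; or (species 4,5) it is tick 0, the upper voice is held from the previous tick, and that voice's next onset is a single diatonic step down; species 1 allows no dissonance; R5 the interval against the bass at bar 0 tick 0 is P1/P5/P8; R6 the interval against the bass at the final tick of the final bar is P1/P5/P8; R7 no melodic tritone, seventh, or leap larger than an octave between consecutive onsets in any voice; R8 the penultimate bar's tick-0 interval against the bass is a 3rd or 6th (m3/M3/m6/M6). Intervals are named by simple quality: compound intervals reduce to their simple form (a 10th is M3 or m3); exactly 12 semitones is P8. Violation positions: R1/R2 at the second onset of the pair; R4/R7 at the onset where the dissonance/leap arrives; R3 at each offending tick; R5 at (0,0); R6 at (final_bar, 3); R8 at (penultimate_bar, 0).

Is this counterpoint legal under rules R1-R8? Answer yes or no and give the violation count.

bar 0: v0=E3 v1=E4 v2=B4 (P5)
bar 1: v0=F3 v1=F4 v2=C5 (P5)
bar 2: v0=E3 v1=F4 v2=F4 (m2)
bar 3: v0=F3 v1=D4 v2=C5 (P5)
bar 4: v0=D3 v1=B3 v2=C4 (m7)
bar 5: v0=E3 v1=A3 v2=B4 (P5)
bar 6: v0=D3 v1=B3 v2=F4 (m3)
bar 7: v0=E3 v1=E4 v2=B4 (P5)
  R1 @ bar1.0: E3/E4 P8 -> F3/F4 P8 similar
  R1 @ bar1.0: E3/B4 P5 -> F3/C5 P5 similar
  R1 @ bar1.0: E4/B4 P5 -> F4/C5 P5 similar
  R4 @ bar2.0: E3/F4 m2 untreated
  R4 @ bar2.0: E3/F4 m2 untreated
  R2 @ bar3.0: E3/F4 m2 -> F3/C5 P5 similar
  R4 @ bar4.0: D3/C4 m7 untreated
  R2 @ bar5.0: D3/C4 m7 -> E3/B4 P5 similar
  R4 @ bar5.0: E3/A3 P4 untreated
  R7 @ bar5.0: C4->B4 leap 11st
  R7 @ bar6.0: B4->F4 leap 6st
  R2 @ bar7.0: D3/B3 M6 -> E3/E4 P8 similar
  R2 @ bar7.0: D3/F4 m3 -> E3/B4 P5 similar
  R2 @ bar7.0: B3/F4 TT -> E4/B4 P5 similar
  R7 @ bar7.0: F4->B4 leap 6st

No (15 violations)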